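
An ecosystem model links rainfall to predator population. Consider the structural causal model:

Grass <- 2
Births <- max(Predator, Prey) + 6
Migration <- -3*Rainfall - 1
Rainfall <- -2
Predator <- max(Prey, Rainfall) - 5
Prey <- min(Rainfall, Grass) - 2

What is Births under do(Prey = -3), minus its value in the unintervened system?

do(Prey=-3) replaces the equation Prey <- min(Rainfall, Grass) - 2 with the constant Prey = -3.
Predator = max(Prey, Rainfall) - 5  [with Prey=-3, Rainfall=-2]  = -7
Births = max(Predator, Prey) + 6  [with Predator=-7, Prey=-3]  = 3
Without intervention: Prey = min(Rainfall, Grass) - 2  [with Rainfall=-2, Grass=2]  = -4; Predator = max(Prey, Rainfall) - 5  [with Prey=-4, Rainfall=-2]  = -7; Births = max(Predator, Prey) + 6  [with Predator=-7, Prey=-4]  = 2.
Change = 3 − 2 = 1.

1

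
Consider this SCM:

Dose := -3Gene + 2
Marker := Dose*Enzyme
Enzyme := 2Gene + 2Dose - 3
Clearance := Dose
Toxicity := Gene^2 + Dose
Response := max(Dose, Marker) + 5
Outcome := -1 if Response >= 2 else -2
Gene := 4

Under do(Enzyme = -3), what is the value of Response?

35

do(Enzyme=-3) replaces the equation Enzyme := 2Gene + 2Dose - 3 with the constant Enzyme = -3.
Dose = -3Gene + 2  [with Gene=4]  = -10
Marker = Dose*Enzyme  [with Dose=-10, Enzyme=-3]  = 30
Response = max(Dose, Marker) + 5  [with Dose=-10, Marker=30]  = 35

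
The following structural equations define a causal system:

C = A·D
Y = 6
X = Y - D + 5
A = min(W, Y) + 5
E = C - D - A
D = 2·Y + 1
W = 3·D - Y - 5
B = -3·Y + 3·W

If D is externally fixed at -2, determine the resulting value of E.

38

Under do(D=-2), the mechanism D = 2·Y + 1 is discarded; D is fixed at -2.
W = 3·D - Y - 5  [with D=-2, Y=6]  = -17
A = min(W, Y) + 5  [with W=-17, Y=6]  = -12
C = A·D  [with A=-12, D=-2]  = 24
E = C - D - A  [with C=24, D=-2, A=-12]  = 38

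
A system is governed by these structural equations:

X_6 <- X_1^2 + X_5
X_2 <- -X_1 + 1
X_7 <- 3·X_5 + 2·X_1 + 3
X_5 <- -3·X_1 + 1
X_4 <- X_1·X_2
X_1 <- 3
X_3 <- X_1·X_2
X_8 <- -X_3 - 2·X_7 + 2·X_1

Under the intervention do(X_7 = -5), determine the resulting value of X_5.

-8

The intervention breaks the incoming arrows to X_7: X_7 <- 3·X_5 + 2·X_1 + 3 no longer applies, and X_7 = -5.
X_5 is not downstream of the intervention, so its value is determined by the original equations.
X_5 = -3·X_1 + 1  [with X_1=3]  = -8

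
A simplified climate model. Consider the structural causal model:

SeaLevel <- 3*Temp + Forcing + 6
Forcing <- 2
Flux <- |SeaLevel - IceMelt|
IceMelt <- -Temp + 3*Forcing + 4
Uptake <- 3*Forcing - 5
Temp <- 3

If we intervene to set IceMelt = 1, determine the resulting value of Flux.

do(IceMelt=1) replaces the equation IceMelt <- -Temp + 3*Forcing + 4 with the constant IceMelt = 1.
SeaLevel = 3*Temp + Forcing + 6  [with Temp=3, Forcing=2]  = 17
Flux = |SeaLevel - IceMelt|  [with SeaLevel=17, IceMelt=1]  = 16

16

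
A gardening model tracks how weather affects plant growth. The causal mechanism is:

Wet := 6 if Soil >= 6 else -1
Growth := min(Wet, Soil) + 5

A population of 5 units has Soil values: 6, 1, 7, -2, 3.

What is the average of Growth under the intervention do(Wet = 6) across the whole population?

7.8

Under do(Wet=6), Wet's equation is replaced by Wet=6 for every unit. Per-unit Growth: 11, 6, 11, 3, 8. Mean = 7.8.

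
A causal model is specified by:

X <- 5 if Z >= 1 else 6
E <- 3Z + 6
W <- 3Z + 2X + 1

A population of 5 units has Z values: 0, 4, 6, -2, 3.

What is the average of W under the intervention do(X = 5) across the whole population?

17.6

Under do(X=5), X's equation is replaced by X=5 for every unit. Per-unit W: 11, 23, 29, 5, 20. Mean = 17.6.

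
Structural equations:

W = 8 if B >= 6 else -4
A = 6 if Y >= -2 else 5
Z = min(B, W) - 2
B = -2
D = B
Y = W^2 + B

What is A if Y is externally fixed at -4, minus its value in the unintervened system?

-1

Under do(Y=-4), the mechanism Y = W^2 + B is discarded; Y is fixed at -4.
A = 6 if Y >= -2 else 5  [with Y=-4]  = 5
Without intervention: W = 8 if B >= 6 else -4  [with B=-2]  = -4; Y = W^2 + B  [with W=-4, B=-2]  = 14; A = 6 if Y >= -2 else 5  [with Y=14]  = 6.
Change = 5 − 6 = -1.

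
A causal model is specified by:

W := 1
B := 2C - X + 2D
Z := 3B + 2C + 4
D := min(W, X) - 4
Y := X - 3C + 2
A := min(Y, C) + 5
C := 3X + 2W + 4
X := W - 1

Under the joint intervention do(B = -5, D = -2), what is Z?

Under do(B = -5, D = -2), each intervened variable's structural equation is replaced by its fixed value.
X = W - 1  [with W=1]  = 0
C = 3X + 2W + 4  [with X=0, W=1]  = 6
Z = 3B + 2C + 4  [with B=-5, C=6]  = 1

1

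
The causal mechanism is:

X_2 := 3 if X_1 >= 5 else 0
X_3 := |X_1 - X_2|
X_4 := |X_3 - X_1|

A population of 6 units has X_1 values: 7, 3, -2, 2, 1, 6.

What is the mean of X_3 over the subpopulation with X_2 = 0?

2

Conditioning on X_2=0 selects the 4 unit(s) with X_1 ∈ {3, -2, 2, 1}. Their X_3 values: 3, 2, 2, 1. Mean = 2.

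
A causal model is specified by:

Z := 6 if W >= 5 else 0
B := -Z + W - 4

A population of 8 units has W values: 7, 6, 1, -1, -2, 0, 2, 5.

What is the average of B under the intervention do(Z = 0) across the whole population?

Under do(Z=0), Z's equation is replaced by Z=0 for every unit. Per-unit B: 3, 2, -3, -5, -6, -4, -2, 1. Mean = -1.75.

-1.75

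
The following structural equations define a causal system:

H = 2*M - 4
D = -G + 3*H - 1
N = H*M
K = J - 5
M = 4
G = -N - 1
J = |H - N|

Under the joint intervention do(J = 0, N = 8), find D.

20

Under do(J = 0, N = 8), each intervened variable's structural equation is replaced by its fixed value.
H = 2*M - 4  [with M=4]  = 4
G = -N - 1  [with N=8]  = -9
D = -G + 3*H - 1  [with G=-9, H=4]  = 20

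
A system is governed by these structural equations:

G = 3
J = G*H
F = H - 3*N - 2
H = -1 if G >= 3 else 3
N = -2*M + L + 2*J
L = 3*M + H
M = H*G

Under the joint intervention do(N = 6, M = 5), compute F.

Under do(N = 6, M = 5), each intervened variable's structural equation is replaced by its fixed value.
H = -1 if G >= 3 else 3  [with G=3]  = -1
F = H - 3*N - 2  [with H=-1, N=6]  = -21

-21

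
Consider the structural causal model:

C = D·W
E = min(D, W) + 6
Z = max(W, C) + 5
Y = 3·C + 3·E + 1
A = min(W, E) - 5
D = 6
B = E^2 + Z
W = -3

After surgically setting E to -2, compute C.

-18

The intervention breaks the incoming arrows to E: E = min(D, W) + 6 no longer applies, and E = -2.
C is not downstream of the intervention, so its value is determined by the original equations.
C = D·W  [with D=6, W=-3]  = -18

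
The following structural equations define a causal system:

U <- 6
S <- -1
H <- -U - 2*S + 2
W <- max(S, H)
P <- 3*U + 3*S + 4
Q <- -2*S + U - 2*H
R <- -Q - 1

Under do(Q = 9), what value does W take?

-1

do(Q=9) replaces the equation Q <- -2*S + U - 2*H with the constant Q = 9.
No directed path runs from Q to W, so W keeps its natural value.
H = -U - 2*S + 2  [with U=6, S=-1]  = -2
W = max(S, H)  [with S=-1, H=-2]  = -1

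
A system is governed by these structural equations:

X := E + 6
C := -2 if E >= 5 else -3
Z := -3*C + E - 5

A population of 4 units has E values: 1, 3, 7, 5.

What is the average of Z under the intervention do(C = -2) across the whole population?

The intervention sets C=-2 in all 4 units regardless of E. Recomputing Z per unit gives 2, 4, 8, 6; average 5.

5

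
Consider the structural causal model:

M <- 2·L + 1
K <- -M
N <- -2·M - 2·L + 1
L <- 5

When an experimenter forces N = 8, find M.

11

The intervention breaks the incoming arrows to N: N <- -2·M - 2·L + 1 no longer applies, and N = 8.
Since M is not a descendant of the intervened variable, it is unaffected.
M = 2·L + 1  [with L=5]  = 11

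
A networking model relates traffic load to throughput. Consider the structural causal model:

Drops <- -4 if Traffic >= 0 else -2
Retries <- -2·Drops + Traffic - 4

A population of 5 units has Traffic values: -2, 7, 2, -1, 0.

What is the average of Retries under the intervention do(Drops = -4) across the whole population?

5.2

Under do(Drops=-4), Drops's equation is replaced by Drops=-4 for every unit. Per-unit Retries: 2, 11, 6, 3, 4. Mean = 5.2.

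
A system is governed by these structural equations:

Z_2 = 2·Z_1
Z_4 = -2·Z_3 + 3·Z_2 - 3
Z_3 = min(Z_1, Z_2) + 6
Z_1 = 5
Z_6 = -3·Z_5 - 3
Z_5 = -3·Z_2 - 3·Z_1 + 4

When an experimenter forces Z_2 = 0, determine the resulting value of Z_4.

Under do(Z_2=0), the mechanism Z_2 = 2·Z_1 is discarded; Z_2 is fixed at 0.
Z_3 = min(Z_1, Z_2) + 6  [with Z_1=5, Z_2=0]  = 6
Z_4 = -2·Z_3 + 3·Z_2 - 3  [with Z_3=6, Z_2=0]  = -15

-15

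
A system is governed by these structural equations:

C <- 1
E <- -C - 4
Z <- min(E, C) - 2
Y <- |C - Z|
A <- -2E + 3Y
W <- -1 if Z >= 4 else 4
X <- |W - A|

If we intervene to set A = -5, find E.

Under do(A=-5), the mechanism A <- -2E + 3Y is discarded; A is fixed at -5.
No directed path runs from A to E, so E keeps its natural value.
E = -C - 4  [with C=1]  = -5

-5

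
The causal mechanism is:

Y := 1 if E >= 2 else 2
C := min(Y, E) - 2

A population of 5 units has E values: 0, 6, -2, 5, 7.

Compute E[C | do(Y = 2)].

do(Y=2) breaks Y's dependence on E. With Y=2 fixed, C across the units is -2, 0, -4, 0, 0, mean -1.2.

-1.2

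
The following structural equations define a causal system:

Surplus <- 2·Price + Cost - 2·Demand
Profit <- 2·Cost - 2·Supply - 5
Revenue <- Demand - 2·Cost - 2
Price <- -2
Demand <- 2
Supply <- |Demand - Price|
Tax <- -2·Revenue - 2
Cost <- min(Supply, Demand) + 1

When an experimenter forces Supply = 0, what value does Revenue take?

-2

do(Supply=0) replaces the equation Supply <- |Demand - Price| with the constant Supply = 0.
Cost = min(Supply, Demand) + 1  [with Supply=0, Demand=2]  = 1
Revenue = Demand - 2·Cost - 2  [with Demand=2, Cost=1]  = -2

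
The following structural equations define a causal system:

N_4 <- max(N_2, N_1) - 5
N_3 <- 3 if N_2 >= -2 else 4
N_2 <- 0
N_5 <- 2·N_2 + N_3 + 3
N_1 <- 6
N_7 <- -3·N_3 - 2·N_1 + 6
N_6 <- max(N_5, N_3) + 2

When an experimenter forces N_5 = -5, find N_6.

5

The intervention breaks the incoming arrows to N_5: N_5 <- 2·N_2 + N_3 + 3 no longer applies, and N_5 = -5.
N_3 = 3 if N_2 >= -2 else 4  [with N_2=0]  = 3
N_6 = max(N_5, N_3) + 2  [with N_5=-5, N_3=3]  = 5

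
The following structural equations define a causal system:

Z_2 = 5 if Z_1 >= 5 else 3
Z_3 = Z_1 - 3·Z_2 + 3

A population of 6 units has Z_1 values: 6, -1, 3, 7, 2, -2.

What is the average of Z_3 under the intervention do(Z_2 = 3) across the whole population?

-3.5

do(Z_2=3) breaks Z_2's dependence on Z_1. With Z_2=3 fixed, Z_3 across the units is 0, -7, -3, 1, -4, -8, mean -3.5.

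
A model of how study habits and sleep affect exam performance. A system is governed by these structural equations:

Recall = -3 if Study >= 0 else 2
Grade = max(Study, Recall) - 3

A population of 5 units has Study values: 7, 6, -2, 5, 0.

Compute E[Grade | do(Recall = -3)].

do(Recall=-3) breaks Recall's dependence on Study. With Recall=-3 fixed, Grade across the units is 4, 3, -5, 2, -3, mean 0.2.

0.2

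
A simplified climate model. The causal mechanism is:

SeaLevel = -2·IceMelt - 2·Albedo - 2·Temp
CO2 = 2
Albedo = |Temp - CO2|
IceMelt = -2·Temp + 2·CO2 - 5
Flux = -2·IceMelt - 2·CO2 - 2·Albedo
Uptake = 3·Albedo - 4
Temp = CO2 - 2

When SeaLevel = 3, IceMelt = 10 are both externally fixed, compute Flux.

-28

The joint intervention fixes SeaLevel = 3, IceMelt = 10, removing each variable's own equation.
Temp = CO2 - 2  [with CO2=2]  = 0
Albedo = |Temp - CO2|  [with Temp=0, CO2=2]  = 2
Flux = -2·IceMelt - 2·CO2 - 2·Albedo  [with IceMelt=10, CO2=2, Albedo=2]  = -28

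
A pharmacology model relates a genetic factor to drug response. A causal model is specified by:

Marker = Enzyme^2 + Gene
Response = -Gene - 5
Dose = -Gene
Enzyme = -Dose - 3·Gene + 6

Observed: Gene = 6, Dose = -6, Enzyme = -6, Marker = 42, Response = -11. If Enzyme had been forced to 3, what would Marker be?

15

The intervention breaks the incoming arrows to Enzyme: Enzyme = -Dose - 3·Gene + 6 no longer applies, and Enzyme = 3.
Marker = Enzyme^2 + Gene  [with Enzyme=3, Gene=6]  = 15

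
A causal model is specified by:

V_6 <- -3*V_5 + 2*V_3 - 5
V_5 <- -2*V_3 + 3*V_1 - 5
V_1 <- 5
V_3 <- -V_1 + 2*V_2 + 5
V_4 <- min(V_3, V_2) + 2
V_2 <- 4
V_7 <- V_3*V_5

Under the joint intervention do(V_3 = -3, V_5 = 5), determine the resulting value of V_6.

Setting V_3 = -3, V_5 = 5 by intervention discards those variables' equations.
V_6 = -3*V_5 + 2*V_3 - 5  [with V_5=5, V_3=-3]  = -26

-26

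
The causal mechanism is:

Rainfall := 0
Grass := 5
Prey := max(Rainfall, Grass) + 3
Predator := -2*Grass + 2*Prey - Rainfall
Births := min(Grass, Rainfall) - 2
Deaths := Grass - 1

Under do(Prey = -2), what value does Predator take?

The intervention breaks the incoming arrows to Prey: Prey := max(Rainfall, Grass) + 3 no longer applies, and Prey = -2.
Predator = -2*Grass + 2*Prey - Rainfall  [with Grass=5, Prey=-2, Rainfall=0]  = -14

-14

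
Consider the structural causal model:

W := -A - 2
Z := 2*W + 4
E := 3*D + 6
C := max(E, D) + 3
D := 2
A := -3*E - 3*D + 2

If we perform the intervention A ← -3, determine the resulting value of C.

15

Under do(A=-3), the mechanism A := -3*E - 3*D + 2 is discarded; A is fixed at -3.
Since C is not a descendant of the intervened variable, it is unaffected.
E = 3*D + 6  [with D=2]  = 12
C = max(E, D) + 3  [with E=12, D=2]  = 15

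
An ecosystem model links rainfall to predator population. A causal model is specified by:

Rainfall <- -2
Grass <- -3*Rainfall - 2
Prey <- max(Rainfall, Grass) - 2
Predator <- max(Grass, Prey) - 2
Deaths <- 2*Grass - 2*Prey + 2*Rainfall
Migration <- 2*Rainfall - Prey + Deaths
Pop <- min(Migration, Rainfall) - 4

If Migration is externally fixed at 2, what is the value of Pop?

Intervening sets Migration = 2 and removes its equation (Migration <- 2*Rainfall - Prey + Deaths).
Pop = min(Migration, Rainfall) - 4  [with Migration=2, Rainfall=-2]  = -6

-6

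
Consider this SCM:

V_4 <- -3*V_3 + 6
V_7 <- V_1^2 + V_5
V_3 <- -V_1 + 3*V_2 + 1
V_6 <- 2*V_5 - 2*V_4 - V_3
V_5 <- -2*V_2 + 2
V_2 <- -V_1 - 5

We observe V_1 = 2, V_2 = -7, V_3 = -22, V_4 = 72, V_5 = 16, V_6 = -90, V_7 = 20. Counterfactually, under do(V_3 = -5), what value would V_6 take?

-5

The intervention breaks the incoming arrows to V_3: V_3 <- -V_1 + 3*V_2 + 1 no longer applies, and V_3 = -5.
V_2 = -V_1 - 5  [with V_1=2]  = -7
V_4 = -3*V_3 + 6  [with V_3=-5]  = 21
V_5 = -2*V_2 + 2  [with V_2=-7]  = 16
V_6 = 2*V_5 - 2*V_4 - V_3  [with V_5=16, V_4=21, V_3=-5]  = -5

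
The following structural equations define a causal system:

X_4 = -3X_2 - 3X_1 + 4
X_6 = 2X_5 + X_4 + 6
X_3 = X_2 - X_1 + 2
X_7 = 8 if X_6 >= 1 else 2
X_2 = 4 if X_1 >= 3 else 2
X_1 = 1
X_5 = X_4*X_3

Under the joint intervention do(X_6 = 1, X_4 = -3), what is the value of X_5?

Setting X_6 = 1, X_4 = -3 by intervention discards those variables' equations.
X_2 = 4 if X_1 >= 3 else 2  [with X_1=1]  = 2
X_3 = X_2 - X_1 + 2  [with X_2=2, X_1=1]  = 3
X_5 = X_4*X_3  [with X_4=-3, X_3=3]  = -9

-9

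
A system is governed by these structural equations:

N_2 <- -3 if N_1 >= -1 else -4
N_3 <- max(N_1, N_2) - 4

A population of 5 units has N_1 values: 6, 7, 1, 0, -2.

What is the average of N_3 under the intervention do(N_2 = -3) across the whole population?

The intervention sets N_2=-3 in all 5 units regardless of N_1. Recomputing N_3 per unit gives 2, 3, -3, -4, -6; average -1.6.

-1.6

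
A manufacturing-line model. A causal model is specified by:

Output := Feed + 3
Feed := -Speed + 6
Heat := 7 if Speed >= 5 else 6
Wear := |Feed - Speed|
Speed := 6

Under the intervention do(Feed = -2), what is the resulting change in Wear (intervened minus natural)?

Under do(Feed=-2), the mechanism Feed := -Speed + 6 is discarded; Feed is fixed at -2.
Wear = |Feed - Speed|  [with Feed=-2, Speed=6]  = 8
Without intervention: Feed = -Speed + 6  [with Speed=6]  = 0; Wear = |Feed - Speed|  [with Feed=0, Speed=6]  = 6.
Change = 8 − 6 = 2.

2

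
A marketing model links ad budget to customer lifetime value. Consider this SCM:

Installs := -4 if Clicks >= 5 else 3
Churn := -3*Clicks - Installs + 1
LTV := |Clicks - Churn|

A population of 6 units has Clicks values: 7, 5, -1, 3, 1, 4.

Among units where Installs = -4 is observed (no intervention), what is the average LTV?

Conditioning on Installs=-4 selects the 2 unit(s) with Clicks ∈ {7, 5}. Their LTV values: 23, 15. Mean = 19.

19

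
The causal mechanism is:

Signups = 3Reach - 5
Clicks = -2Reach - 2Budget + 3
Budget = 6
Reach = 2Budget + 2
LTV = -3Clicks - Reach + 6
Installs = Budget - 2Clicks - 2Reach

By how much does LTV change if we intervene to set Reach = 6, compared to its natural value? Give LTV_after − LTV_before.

-40

Under do(Reach=6), the mechanism Reach = 2Budget + 2 is discarded; Reach is fixed at 6.
Clicks = -2Reach - 2Budget + 3  [with Reach=6, Budget=6]  = -21
LTV = -3Clicks - Reach + 6  [with Clicks=-21, Reach=6]  = 63
Without intervention: Reach = 2Budget + 2  [with Budget=6]  = 14; Clicks = -2Reach - 2Budget + 3  [with Reach=14, Budget=6]  = -37; LTV = -3Clicks - Reach + 6  [with Clicks=-37, Reach=14]  = 103.
Change = 63 − 103 = -40.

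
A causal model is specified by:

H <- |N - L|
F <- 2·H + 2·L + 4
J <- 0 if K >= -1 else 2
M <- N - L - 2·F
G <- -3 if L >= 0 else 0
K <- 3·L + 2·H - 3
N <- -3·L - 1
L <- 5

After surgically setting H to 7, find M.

The intervention breaks the incoming arrows to H: H <- |N - L| no longer applies, and H = 7.
N = -3·L - 1  [with L=5]  = -16
F = 2·H + 2·L + 4  [with H=7, L=5]  = 28
M = N - L - 2·F  [with N=-16, L=5, F=28]  = -77

-77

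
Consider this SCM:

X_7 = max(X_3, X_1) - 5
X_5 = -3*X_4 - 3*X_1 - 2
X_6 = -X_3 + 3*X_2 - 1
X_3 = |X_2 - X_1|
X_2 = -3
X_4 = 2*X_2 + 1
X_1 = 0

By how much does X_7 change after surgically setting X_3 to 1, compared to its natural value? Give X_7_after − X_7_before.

The intervention breaks the incoming arrows to X_3: X_3 = |X_2 - X_1| no longer applies, and X_3 = 1.
X_7 = max(X_3, X_1) - 5  [with X_3=1, X_1=0]  = -4
Without intervention: X_3 = |X_2 - X_1|  [with X_2=-3, X_1=0]  = 3; X_7 = max(X_3, X_1) - 5  [with X_3=3, X_1=0]  = -2.
Change = -4 − (-2) = -2.

-2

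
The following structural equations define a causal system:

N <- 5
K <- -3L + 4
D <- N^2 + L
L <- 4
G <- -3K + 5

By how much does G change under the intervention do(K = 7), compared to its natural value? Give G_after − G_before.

Intervening sets K = 7 and removes its equation (K <- -3L + 4).
G = -3K + 5  [with K=7]  = -16
Without intervention: K = -3L + 4  [with L=4]  = -8; G = -3K + 5  [with K=-8]  = 29.
Change = -16 − 29 = -45.

-45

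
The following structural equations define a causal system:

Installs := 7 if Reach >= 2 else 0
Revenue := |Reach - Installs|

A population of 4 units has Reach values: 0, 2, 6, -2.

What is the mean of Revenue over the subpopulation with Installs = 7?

Conditioning on Installs=7 selects the 2 unit(s) with Reach ∈ {2, 6}. Their Revenue values: 5, 1. Mean = 3.

3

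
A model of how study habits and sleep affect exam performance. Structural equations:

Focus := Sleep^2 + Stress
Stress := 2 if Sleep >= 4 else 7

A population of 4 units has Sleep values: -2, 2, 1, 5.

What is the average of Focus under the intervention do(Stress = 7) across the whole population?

15.5

Every unit gets Stress=7 under the intervention. Focus values become 11, 11, 8, 32; E[Focus|do(Stress=7)] = 15.5.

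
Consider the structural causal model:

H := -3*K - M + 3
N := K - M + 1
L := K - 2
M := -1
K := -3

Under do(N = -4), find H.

13

Under do(N=-4), the mechanism N := K - M + 1 is discarded; N is fixed at -4.
Since H is not a descendant of the intervened variable, it is unaffected.
H = -3*K - M + 3  [with K=-3, M=-1]  = 13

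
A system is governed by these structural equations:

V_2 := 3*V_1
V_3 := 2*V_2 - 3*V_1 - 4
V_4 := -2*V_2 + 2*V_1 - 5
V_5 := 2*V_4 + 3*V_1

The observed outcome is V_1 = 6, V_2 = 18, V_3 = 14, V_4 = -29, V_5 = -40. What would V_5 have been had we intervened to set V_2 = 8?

0

do(V_2=8) replaces the equation V_2 := 3*V_1 with the constant V_2 = 8.
V_4 = -2*V_2 + 2*V_1 - 5  [with V_2=8, V_1=6]  = -9
V_5 = 2*V_4 + 3*V_1  [with V_4=-9, V_1=6]  = 0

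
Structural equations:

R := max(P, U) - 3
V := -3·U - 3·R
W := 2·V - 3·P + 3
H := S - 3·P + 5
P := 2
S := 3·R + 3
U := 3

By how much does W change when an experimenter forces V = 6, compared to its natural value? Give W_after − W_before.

Under do(V=6), the mechanism V := -3·U - 3·R is discarded; V is fixed at 6.
W = 2·V - 3·P + 3  [with V=6, P=2]  = 9
Without intervention: R = max(P, U) - 3  [with P=2, U=3]  = 0; V = -3·U - 3·R  [with U=3, R=0]  = -9; W = 2·V - 3·P + 3  [with V=-9, P=2]  = -21.
Change = 9 − (-21) = 30.

30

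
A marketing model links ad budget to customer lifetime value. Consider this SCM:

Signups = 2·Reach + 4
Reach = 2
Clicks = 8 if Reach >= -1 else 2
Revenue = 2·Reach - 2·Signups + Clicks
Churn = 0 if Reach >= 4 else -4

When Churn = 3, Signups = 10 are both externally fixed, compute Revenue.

The joint intervention fixes Churn = 3, Signups = 10, removing each variable's own equation.
Clicks = 8 if Reach >= -1 else 2  [with Reach=2]  = 8
Revenue = 2·Reach - 2·Signups + Clicks  [with Reach=2, Signups=10, Clicks=8]  = -8

-8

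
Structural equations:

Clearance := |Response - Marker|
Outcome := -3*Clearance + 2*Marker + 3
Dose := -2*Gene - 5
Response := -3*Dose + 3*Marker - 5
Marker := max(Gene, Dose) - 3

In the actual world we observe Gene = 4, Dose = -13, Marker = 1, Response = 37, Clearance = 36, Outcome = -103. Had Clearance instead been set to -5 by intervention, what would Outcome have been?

20

The intervention breaks the incoming arrows to Clearance: Clearance := |Response - Marker| no longer applies, and Clearance = -5.
Dose = -2*Gene - 5  [with Gene=4]  = -13
Marker = max(Gene, Dose) - 3  [with Gene=4, Dose=-13]  = 1
Outcome = -3*Clearance + 2*Marker + 3  [with Clearance=-5, Marker=1]  = 20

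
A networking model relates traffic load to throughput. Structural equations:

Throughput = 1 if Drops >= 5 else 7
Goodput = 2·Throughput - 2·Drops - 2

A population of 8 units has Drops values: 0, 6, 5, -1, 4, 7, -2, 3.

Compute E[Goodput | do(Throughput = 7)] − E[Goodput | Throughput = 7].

-3.9

Every unit gets Throughput=7 under the intervention. Goodput values become 12, 0, 2, 14, 4, -2, 16, 6; E[Goodput|do(Throughput=7)] = 6.5.
Observing Throughput=7 restricts to units where Throughput's equation naturally yields 7: Drops ∈ {0, -1, 4, -2, 3}. In that subpopulation Goodput = 12, 14, 4, 16, 6, mean 10.4.
Difference = 6.5 − 10.4 = -3.9.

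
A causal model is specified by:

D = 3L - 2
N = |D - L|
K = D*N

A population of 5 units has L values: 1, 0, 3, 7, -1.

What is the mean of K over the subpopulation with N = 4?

4

E[K|N=4] averages over only the 2 units with N=4 (L = 3, -1): K = 28, -20, mean 4.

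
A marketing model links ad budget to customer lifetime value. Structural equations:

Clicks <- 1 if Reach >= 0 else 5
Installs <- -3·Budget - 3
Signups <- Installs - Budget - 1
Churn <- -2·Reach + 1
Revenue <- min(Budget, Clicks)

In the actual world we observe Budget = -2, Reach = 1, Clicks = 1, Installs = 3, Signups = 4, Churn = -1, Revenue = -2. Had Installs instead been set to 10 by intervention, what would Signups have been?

Intervening sets Installs = 10 and removes its equation (Installs <- -3·Budget - 3).
Signups = Installs - Budget - 1  [with Installs=10, Budget=-2]  = 11

11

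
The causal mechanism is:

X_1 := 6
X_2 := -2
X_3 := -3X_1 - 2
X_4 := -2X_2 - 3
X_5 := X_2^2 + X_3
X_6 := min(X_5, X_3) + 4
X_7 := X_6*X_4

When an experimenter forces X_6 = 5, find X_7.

Intervening sets X_6 = 5 and removes its equation (X_6 := min(X_5, X_3) + 4).
X_4 = -2X_2 - 3  [with X_2=-2]  = 1
X_7 = X_6*X_4  [with X_6=5, X_4=1]  = 5

5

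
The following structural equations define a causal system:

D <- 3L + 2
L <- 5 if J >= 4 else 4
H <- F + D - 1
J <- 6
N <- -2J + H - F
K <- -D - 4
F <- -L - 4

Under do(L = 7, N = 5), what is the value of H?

11

Setting L = 7, N = 5 by intervention discards those variables' equations.
F = -L - 4  [with L=7]  = -11
D = 3L + 2  [with L=7]  = 23
H = F + D - 1  [with F=-11, D=23]  = 11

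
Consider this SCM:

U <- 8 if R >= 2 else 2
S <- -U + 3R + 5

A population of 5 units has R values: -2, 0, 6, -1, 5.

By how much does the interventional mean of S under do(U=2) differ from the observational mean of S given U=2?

7.8

Under do(U=2), U's equation is replaced by U=2 for every unit. Per-unit S: -3, 3, 21, 0, 18. Mean = 7.8.
Conditioning on U=2 selects the 3 unit(s) with R ∈ {-2, 0, -1}. Their S values: -3, 3, 0. Mean = 0.
Difference = 7.8 − 0 = 7.8.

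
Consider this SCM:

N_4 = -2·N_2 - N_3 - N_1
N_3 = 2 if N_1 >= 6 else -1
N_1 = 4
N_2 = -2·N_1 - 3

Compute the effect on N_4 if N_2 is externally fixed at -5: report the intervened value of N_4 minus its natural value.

-12

Under do(N_2=-5), the mechanism N_2 = -2·N_1 - 3 is discarded; N_2 is fixed at -5.
N_3 = 2 if N_1 >= 6 else -1  [with N_1=4]  = -1
N_4 = -2·N_2 - N_3 - N_1  [with N_2=-5, N_3=-1, N_1=4]  = 7
Without intervention: N_2 = -2·N_1 - 3  [with N_1=4]  = -11; N_3 = 2 if N_1 >= 6 else -1  [with N_1=4]  = -1; N_4 = -2·N_2 - N_3 - N_1  [with N_2=-11, N_3=-1, N_1=4]  = 19.
Change = 7 − 19 = -12.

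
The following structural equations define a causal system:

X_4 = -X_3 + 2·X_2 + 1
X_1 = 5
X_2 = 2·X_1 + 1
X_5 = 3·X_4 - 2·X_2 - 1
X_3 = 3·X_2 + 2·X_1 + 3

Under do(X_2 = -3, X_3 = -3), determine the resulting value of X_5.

Under do(X_2 = -3, X_3 = -3), each intervened variable's structural equation is replaced by its fixed value.
X_4 = -X_3 + 2·X_2 + 1  [with X_3=-3, X_2=-3]  = -2
X_5 = 3·X_4 - 2·X_2 - 1  [with X_4=-2, X_2=-3]  = -1

-1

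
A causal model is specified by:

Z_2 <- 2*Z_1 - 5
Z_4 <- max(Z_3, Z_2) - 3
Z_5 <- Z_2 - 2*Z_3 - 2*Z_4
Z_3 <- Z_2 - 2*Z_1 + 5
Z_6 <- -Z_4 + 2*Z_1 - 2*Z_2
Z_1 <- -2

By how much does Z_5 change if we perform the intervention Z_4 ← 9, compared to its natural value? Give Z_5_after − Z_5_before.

Intervening sets Z_4 = 9 and removes its equation (Z_4 <- max(Z_3, Z_2) - 3).
Z_2 = 2*Z_1 - 5  [with Z_1=-2]  = -9
Z_3 = Z_2 - 2*Z_1 + 5  [with Z_2=-9, Z_1=-2]  = 0
Z_5 = Z_2 - 2*Z_3 - 2*Z_4  [with Z_2=-9, Z_3=0, Z_4=9]  = -27
Without intervention: Z_2 = 2*Z_1 - 5  [with Z_1=-2]  = -9; Z_3 = Z_2 - 2*Z_1 + 5  [with Z_2=-9, Z_1=-2]  = 0; Z_4 = max(Z_3, Z_2) - 3  [with Z_3=0, Z_2=-9]  = -3; Z_5 = Z_2 - 2*Z_3 - 2*Z_4  [with Z_2=-9, Z_3=0, Z_4=-3]  = -3.
Change = -27 − (-3) = -24.

-24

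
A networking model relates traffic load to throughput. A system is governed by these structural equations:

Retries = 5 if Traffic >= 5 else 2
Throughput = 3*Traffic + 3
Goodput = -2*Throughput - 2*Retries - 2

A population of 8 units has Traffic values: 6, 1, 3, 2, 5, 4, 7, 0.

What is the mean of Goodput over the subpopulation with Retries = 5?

-54

E[Goodput|Retries=5] averages over only the 3 units with Retries=5 (Traffic = 6, 5, 7): Goodput = -54, -48, -60, mean -54.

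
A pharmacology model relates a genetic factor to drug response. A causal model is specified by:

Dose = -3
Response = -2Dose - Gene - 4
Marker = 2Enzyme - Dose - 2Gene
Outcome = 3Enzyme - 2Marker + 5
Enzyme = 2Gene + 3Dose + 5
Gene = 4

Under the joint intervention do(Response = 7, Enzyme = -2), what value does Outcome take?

The joint intervention fixes Response = 7, Enzyme = -2, removing each variable's own equation.
Marker = 2Enzyme - Dose - 2Gene  [with Enzyme=-2, Dose=-3, Gene=4]  = -9
Outcome = 3Enzyme - 2Marker + 5  [with Enzyme=-2, Marker=-9]  = 17

17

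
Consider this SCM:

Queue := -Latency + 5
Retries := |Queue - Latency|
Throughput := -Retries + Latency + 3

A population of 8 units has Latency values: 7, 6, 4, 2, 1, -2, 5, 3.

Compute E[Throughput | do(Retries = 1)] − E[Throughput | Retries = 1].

0.75

Under do(Retries=1), Retries's equation is replaced by Retries=1 for every unit. Per-unit Throughput: 9, 8, 6, 4, 3, 0, 7, 5. Mean = 5.25.
Conditioning on Retries=1 selects the 2 unit(s) with Latency ∈ {2, 3}. Their Throughput values: 4, 5. Mean = 4.5.
Difference = 5.25 − 4.5 = 0.75.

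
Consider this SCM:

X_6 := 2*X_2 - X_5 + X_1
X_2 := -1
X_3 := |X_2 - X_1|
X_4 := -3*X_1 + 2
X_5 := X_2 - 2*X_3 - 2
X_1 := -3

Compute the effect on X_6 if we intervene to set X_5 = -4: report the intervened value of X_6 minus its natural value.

-3

The intervention breaks the incoming arrows to X_5: X_5 := X_2 - 2*X_3 - 2 no longer applies, and X_5 = -4.
X_6 = 2*X_2 - X_5 + X_1  [with X_2=-1, X_5=-4, X_1=-3]  = -1
Without intervention: X_3 = |X_2 - X_1|  [with X_2=-1, X_1=-3]  = 2; X_5 = X_2 - 2*X_3 - 2  [with X_2=-1, X_3=2]  = -7; X_6 = 2*X_2 - X_5 + X_1  [with X_2=-1, X_5=-7, X_1=-3]  = 2.
Change = -1 − 2 = -3.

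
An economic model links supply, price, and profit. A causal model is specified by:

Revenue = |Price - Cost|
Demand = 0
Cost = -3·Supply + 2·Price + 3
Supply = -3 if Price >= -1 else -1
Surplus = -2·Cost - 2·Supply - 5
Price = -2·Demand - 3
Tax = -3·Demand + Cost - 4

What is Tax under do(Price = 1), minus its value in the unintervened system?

Under do(Price=1), the mechanism Price = -2·Demand - 3 is discarded; Price is fixed at 1.
Supply = -3 if Price >= -1 else -1  [with Price=1]  = -3
Cost = -3·Supply + 2·Price + 3  [with Supply=-3, Price=1]  = 14
Tax = -3·Demand + Cost - 4  [with Demand=0, Cost=14]  = 10
Without intervention: Price = -2·Demand - 3  [with Demand=0]  = -3; Supply = -3 if Price >= -1 else -1  [with Price=-3]  = -1; Cost = -3·Supply + 2·Price + 3  [with Supply=-1, Price=-3]  = 0; Tax = -3·Demand + Cost - 4  [with Demand=0, Cost=0]  = -4.
Change = 10 − (-4) = 14.

14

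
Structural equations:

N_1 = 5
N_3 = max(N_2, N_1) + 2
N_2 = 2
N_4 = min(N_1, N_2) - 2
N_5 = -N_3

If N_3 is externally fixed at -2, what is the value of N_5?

do(N_3=-2) replaces the equation N_3 = max(N_2, N_1) + 2 with the constant N_3 = -2.
N_5 = -N_3  [with N_3=-2]  = 2

2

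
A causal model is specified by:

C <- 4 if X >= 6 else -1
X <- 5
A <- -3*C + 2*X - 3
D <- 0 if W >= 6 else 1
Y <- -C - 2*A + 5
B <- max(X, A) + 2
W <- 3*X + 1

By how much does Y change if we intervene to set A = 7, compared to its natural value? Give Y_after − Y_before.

do(A=7) replaces the equation A <- -3*C + 2*X - 3 with the constant A = 7.
C = 4 if X >= 6 else -1  [with X=5]  = -1
Y = -C - 2*A + 5  [with C=-1, A=7]  = -8
Without intervention: C = 4 if X >= 6 else -1  [with X=5]  = -1; A = -3*C + 2*X - 3  [with C=-1, X=5]  = 10; Y = -C - 2*A + 5  [with C=-1, A=10]  = -14.
Change = -8 − (-14) = 6.

6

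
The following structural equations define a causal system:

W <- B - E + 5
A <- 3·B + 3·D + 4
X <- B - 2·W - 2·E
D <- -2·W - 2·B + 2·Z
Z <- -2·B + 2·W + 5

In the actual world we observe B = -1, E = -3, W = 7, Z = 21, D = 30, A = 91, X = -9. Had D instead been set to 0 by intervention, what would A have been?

The intervention breaks the incoming arrows to D: D <- -2·W - 2·B + 2·Z no longer applies, and D = 0.
A = 3·B + 3·D + 4  [with B=-1, D=0]  = 1

1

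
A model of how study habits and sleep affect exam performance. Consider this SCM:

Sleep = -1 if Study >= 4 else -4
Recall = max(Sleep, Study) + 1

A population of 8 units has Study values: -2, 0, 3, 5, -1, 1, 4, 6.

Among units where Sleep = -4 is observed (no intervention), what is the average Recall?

E[Recall|Sleep=-4] averages over only the 5 units with Sleep=-4 (Study = -2, 0, 3, -1, 1): Recall = -1, 1, 4, 0, 2, mean 1.2.

1.2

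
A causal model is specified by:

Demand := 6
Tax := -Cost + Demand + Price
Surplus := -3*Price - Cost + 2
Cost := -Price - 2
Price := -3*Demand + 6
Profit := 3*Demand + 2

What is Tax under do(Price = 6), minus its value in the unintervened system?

Under do(Price=6), the mechanism Price := -3*Demand + 6 is discarded; Price is fixed at 6.
Cost = -Price - 2  [with Price=6]  = -8
Tax = -Cost + Demand + Price  [with Cost=-8, Demand=6, Price=6]  = 20
Without intervention: Price = -3*Demand + 6  [with Demand=6]  = -12; Cost = -Price - 2  [with Price=-12]  = 10; Tax = -Cost + Demand + Price  [with Cost=10, Demand=6, Price=-12]  = -16.
Change = 20 − (-16) = 36.

36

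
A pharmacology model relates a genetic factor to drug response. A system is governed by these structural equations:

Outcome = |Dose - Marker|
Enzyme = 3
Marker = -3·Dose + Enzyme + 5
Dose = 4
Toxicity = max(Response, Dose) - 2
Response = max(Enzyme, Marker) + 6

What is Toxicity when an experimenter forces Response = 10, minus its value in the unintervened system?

1

Intervening sets Response = 10 and removes its equation (Response = max(Enzyme, Marker) + 6).
Toxicity = max(Response, Dose) - 2  [with Response=10, Dose=4]  = 8
Without intervention: Marker = -3·Dose + Enzyme + 5  [with Dose=4, Enzyme=3]  = -4; Response = max(Enzyme, Marker) + 6  [with Enzyme=3, Marker=-4]  = 9; Toxicity = max(Response, Dose) - 2  [with Response=9, Dose=4]  = 7.
Change = 8 − 7 = 1.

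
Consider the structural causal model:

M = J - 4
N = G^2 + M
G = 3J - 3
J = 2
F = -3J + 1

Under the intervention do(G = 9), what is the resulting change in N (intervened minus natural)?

The intervention breaks the incoming arrows to G: G = 3J - 3 no longer applies, and G = 9.
M = J - 4  [with J=2]  = -2
N = G^2 + M  [with G=9, M=-2]  = 79
Without intervention: M = J - 4  [with J=2]  = -2; G = 3J - 3  [with J=2]  = 3; N = G^2 + M  [with G=3, M=-2]  = 7.
Change = 79 − 7 = 72.

72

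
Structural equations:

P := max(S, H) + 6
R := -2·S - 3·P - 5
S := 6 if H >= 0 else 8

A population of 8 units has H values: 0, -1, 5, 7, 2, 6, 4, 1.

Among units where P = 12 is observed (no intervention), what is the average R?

-53

Conditioning on P=12 selects the 6 unit(s) with H ∈ {0, 5, 2, 6, 4, 1}. Their R values: -53, -53, -53, -53, -53, -53. Mean = -53.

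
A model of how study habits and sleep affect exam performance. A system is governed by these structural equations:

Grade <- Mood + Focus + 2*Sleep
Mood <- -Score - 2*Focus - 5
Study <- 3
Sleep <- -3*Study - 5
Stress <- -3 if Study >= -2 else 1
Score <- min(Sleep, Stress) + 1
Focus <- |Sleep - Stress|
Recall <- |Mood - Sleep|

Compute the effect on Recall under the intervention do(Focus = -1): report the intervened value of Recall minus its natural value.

24

The intervention breaks the incoming arrows to Focus: Focus <- |Sleep - Stress| no longer applies, and Focus = -1.
Sleep = -3*Study - 5  [with Study=3]  = -14
Stress = -3 if Study >= -2 else 1  [with Study=3]  = -3
Score = min(Sleep, Stress) + 1  [with Sleep=-14, Stress=-3]  = -13
Mood = -Score - 2*Focus - 5  [with Score=-13, Focus=-1]  = 10
Recall = |Mood - Sleep|  [with Mood=10, Sleep=-14]  = 24
Without intervention: Sleep = -3*Study - 5  [with Study=3]  = -14; Stress = -3 if Study >= -2 else 1  [with Study=3]  = -3; Focus = |Sleep - Stress|  [with Sleep=-14, Stress=-3]  = 11; Score = min(Sleep, Stress) + 1  [with Sleep=-14, Stress=-3]  = -13; Mood = -Score - 2*Focus - 5  [with Score=-13, Focus=11]  = -14; Recall = |Mood - Sleep|  [with Mood=-14, Sleep=-14]  = 0.
Change = 24 − 0 = 24.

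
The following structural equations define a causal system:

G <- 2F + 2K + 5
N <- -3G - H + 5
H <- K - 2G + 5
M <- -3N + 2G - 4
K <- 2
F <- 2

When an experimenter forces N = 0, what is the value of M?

22

The intervention breaks the incoming arrows to N: N <- -3G - H + 5 no longer applies, and N = 0.
G = 2F + 2K + 5  [with F=2, K=2]  = 13
M = -3N + 2G - 4  [with N=0, G=13]  = 22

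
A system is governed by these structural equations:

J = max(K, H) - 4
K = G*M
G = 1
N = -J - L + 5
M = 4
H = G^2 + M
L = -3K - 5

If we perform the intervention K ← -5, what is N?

The intervention breaks the incoming arrows to K: K = G*M no longer applies, and K = -5.
H = G^2 + M  [with G=1, M=4]  = 5
J = max(K, H) - 4  [with K=-5, H=5]  = 1
L = -3K - 5  [with K=-5]  = 10
N = -J - L + 5  [with J=1, L=10]  = -6

-6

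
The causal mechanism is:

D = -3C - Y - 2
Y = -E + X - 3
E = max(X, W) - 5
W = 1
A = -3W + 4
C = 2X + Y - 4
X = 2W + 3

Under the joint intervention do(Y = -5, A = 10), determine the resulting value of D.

0

The joint intervention fixes Y = -5, A = 10, removing each variable's own equation.
X = 2W + 3  [with W=1]  = 5
C = 2X + Y - 4  [with X=5, Y=-5]  = 1
D = -3C - Y - 2  [with C=1, Y=-5]  = 0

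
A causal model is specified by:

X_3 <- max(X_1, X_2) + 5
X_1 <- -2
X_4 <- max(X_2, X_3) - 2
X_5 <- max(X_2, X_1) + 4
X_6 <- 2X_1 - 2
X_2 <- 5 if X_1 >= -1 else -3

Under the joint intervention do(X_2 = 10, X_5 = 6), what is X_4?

13

The joint intervention fixes X_2 = 10, X_5 = 6, removing each variable's own equation.
X_3 = max(X_1, X_2) + 5  [with X_1=-2, X_2=10]  = 15
X_4 = max(X_2, X_3) - 2  [with X_2=10, X_3=15]  = 13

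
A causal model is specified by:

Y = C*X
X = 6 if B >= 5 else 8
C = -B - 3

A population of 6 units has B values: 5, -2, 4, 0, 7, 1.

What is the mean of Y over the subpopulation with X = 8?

-30

Observing X=8 restricts to units where X's equation naturally yields 8: B ∈ {-2, 4, 0, 1}. In that subpopulation Y = -8, -56, -24, -32, mean -30.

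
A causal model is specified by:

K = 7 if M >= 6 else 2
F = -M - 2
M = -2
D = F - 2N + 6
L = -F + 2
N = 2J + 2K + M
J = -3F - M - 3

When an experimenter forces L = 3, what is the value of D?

Intervening sets L = 3 and removes its equation (L = -F + 2).
No directed path runs from L to D, so D keeps its natural value.
F = -M - 2  [with M=-2]  = 0
K = 7 if M >= 6 else 2  [with M=-2]  = 2
J = -3F - M - 3  [with F=0, M=-2]  = -1
N = 2J + 2K + M  [with J=-1, K=2, M=-2]  = 0
D = F - 2N + 6  [with F=0, N=0]  = 6

6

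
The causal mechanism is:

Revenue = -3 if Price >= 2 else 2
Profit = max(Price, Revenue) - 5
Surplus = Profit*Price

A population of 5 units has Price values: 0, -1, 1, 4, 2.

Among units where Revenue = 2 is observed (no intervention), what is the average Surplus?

0

E[Surplus|Revenue=2] averages over only the 3 units with Revenue=2 (Price = 0, -1, 1): Surplus = 0, 3, -3, mean 0.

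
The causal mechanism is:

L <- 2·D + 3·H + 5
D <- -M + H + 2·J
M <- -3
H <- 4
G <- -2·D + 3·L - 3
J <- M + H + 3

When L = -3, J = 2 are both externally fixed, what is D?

11

Under do(L = -3, J = 2), each intervened variable's structural equation is replaced by its fixed value.
D = -M + H + 2·J  [with M=-3, H=4, J=2]  = 11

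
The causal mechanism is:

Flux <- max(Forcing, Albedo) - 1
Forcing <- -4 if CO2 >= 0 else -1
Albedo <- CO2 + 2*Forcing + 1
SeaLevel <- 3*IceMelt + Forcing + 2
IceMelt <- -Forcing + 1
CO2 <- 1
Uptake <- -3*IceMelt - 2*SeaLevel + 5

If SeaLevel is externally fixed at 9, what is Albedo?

-6

The intervention breaks the incoming arrows to SeaLevel: SeaLevel <- 3*IceMelt + Forcing + 2 no longer applies, and SeaLevel = 9.
Since Albedo is not a descendant of the intervened variable, it is unaffected.
Forcing = -4 if CO2 >= 0 else -1  [with CO2=1]  = -4
Albedo = CO2 + 2*Forcing + 1  [with CO2=1, Forcing=-4]  = -6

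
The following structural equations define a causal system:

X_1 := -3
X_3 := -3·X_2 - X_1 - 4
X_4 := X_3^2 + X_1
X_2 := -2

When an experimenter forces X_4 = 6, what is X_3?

5

Under do(X_4=6), the mechanism X_4 := X_3^2 + X_1 is discarded; X_4 is fixed at 6.
Since X_3 is not a descendant of the intervened variable, it is unaffected.
X_3 = -3·X_2 - X_1 - 4  [with X_2=-2, X_1=-3]  = 5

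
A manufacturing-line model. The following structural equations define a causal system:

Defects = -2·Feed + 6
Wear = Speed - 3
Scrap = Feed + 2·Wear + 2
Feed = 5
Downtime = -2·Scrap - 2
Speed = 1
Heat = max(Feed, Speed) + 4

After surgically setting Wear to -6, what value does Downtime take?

The intervention breaks the incoming arrows to Wear: Wear = Speed - 3 no longer applies, and Wear = -6.
Scrap = Feed + 2·Wear + 2  [with Feed=5, Wear=-6]  = -5
Downtime = -2·Scrap - 2  [with Scrap=-5]  = 8

8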